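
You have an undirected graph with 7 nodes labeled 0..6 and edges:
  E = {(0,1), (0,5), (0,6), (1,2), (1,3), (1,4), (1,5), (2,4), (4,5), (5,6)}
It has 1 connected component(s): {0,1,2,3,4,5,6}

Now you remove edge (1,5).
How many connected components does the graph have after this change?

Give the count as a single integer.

Answer: 1

Derivation:
Initial component count: 1
Remove (1,5): not a bridge. Count unchanged: 1.
  After removal, components: {0,1,2,3,4,5,6}
New component count: 1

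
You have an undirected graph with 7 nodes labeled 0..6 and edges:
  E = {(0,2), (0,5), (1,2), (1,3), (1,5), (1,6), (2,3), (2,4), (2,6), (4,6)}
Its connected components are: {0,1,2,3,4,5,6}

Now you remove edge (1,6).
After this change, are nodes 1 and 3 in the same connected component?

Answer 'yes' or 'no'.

Answer: yes

Derivation:
Initial components: {0,1,2,3,4,5,6}
Removing edge (1,6): not a bridge — component count unchanged at 1.
New components: {0,1,2,3,4,5,6}
Are 1 and 3 in the same component? yes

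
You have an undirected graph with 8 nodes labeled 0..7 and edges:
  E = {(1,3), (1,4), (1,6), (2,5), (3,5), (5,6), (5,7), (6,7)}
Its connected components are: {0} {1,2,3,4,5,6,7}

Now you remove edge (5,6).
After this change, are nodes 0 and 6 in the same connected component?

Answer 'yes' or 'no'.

Initial components: {0} {1,2,3,4,5,6,7}
Removing edge (5,6): not a bridge — component count unchanged at 2.
New components: {0} {1,2,3,4,5,6,7}
Are 0 and 6 in the same component? no

Answer: no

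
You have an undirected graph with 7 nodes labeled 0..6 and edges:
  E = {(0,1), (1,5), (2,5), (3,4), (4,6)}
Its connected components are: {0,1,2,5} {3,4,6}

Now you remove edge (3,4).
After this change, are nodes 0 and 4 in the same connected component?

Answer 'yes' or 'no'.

Initial components: {0,1,2,5} {3,4,6}
Removing edge (3,4): it was a bridge — component count 2 -> 3.
New components: {0,1,2,5} {3} {4,6}
Are 0 and 4 in the same component? no

Answer: no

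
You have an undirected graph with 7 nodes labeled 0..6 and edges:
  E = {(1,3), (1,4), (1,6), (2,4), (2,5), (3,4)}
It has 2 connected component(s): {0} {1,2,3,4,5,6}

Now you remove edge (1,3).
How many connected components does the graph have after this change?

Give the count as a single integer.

Initial component count: 2
Remove (1,3): not a bridge. Count unchanged: 2.
  After removal, components: {0} {1,2,3,4,5,6}
New component count: 2

Answer: 2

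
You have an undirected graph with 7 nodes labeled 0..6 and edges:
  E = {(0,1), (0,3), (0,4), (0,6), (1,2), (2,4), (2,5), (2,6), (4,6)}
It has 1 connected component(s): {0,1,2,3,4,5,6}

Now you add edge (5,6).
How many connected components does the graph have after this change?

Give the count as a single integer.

Initial component count: 1
Add (5,6): endpoints already in same component. Count unchanged: 1.
New component count: 1

Answer: 1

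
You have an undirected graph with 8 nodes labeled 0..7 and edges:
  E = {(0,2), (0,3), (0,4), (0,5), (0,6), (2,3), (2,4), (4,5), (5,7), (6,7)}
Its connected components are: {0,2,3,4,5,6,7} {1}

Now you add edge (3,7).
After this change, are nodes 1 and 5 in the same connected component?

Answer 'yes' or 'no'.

Initial components: {0,2,3,4,5,6,7} {1}
Adding edge (3,7): both already in same component {0,2,3,4,5,6,7}. No change.
New components: {0,2,3,4,5,6,7} {1}
Are 1 and 5 in the same component? no

Answer: no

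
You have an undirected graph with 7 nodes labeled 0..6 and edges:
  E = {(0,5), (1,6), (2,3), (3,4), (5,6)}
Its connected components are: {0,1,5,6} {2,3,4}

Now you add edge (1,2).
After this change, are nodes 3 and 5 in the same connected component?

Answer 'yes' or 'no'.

Initial components: {0,1,5,6} {2,3,4}
Adding edge (1,2): merges {0,1,5,6} and {2,3,4}.
New components: {0,1,2,3,4,5,6}
Are 3 and 5 in the same component? yes

Answer: yes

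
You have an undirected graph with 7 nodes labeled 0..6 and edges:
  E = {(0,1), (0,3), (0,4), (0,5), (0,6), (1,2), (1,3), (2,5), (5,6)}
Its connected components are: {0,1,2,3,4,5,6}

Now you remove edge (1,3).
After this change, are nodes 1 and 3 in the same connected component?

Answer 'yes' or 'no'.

Answer: yes

Derivation:
Initial components: {0,1,2,3,4,5,6}
Removing edge (1,3): not a bridge — component count unchanged at 1.
New components: {0,1,2,3,4,5,6}
Are 1 and 3 in the same component? yes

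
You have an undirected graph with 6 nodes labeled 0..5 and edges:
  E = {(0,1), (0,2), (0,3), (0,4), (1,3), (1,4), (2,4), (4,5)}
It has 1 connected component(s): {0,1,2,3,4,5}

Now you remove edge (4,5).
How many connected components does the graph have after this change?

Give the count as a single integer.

Answer: 2

Derivation:
Initial component count: 1
Remove (4,5): it was a bridge. Count increases: 1 -> 2.
  After removal, components: {0,1,2,3,4} {5}
New component count: 2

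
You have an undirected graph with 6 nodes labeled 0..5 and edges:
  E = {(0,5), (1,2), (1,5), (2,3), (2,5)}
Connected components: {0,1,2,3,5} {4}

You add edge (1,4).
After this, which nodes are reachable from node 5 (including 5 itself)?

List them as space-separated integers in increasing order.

Before: nodes reachable from 5: {0,1,2,3,5}
Adding (1,4): merges 5's component with another. Reachability grows.
After: nodes reachable from 5: {0,1,2,3,4,5}

Answer: 0 1 2 3 4 5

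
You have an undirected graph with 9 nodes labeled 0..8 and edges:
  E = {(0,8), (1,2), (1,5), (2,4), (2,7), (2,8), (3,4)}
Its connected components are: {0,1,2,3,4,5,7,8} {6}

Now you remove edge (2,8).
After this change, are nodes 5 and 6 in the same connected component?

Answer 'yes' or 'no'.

Initial components: {0,1,2,3,4,5,7,8} {6}
Removing edge (2,8): it was a bridge — component count 2 -> 3.
New components: {0,8} {1,2,3,4,5,7} {6}
Are 5 and 6 in the same component? no

Answer: no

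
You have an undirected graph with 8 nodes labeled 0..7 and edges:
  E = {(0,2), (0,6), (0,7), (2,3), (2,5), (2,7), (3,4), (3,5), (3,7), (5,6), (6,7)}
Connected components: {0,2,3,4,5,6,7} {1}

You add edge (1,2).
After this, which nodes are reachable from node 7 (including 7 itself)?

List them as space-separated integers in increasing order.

Answer: 0 1 2 3 4 5 6 7

Derivation:
Before: nodes reachable from 7: {0,2,3,4,5,6,7}
Adding (1,2): merges 7's component with another. Reachability grows.
After: nodes reachable from 7: {0,1,2,3,4,5,6,7}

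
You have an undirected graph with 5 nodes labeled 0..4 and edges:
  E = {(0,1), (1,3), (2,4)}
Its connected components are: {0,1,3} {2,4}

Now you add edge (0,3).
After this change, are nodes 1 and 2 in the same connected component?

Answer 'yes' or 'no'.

Initial components: {0,1,3} {2,4}
Adding edge (0,3): both already in same component {0,1,3}. No change.
New components: {0,1,3} {2,4}
Are 1 and 2 in the same component? no

Answer: no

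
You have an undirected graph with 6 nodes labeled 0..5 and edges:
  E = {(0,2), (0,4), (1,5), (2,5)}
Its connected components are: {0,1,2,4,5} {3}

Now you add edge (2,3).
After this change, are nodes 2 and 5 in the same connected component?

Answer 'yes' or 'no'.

Answer: yes

Derivation:
Initial components: {0,1,2,4,5} {3}
Adding edge (2,3): merges {0,1,2,4,5} and {3}.
New components: {0,1,2,3,4,5}
Are 2 and 5 in the same component? yes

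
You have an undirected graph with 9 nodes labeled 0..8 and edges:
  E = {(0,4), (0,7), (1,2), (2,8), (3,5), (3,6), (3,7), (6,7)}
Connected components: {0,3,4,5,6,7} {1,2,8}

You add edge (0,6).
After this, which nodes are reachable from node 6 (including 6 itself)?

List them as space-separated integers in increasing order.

Before: nodes reachable from 6: {0,3,4,5,6,7}
Adding (0,6): both endpoints already in same component. Reachability from 6 unchanged.
After: nodes reachable from 6: {0,3,4,5,6,7}

Answer: 0 3 4 5 6 7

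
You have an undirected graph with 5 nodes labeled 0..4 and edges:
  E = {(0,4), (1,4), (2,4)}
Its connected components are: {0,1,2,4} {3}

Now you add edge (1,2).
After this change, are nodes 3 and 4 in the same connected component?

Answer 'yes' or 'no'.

Answer: no

Derivation:
Initial components: {0,1,2,4} {3}
Adding edge (1,2): both already in same component {0,1,2,4}. No change.
New components: {0,1,2,4} {3}
Are 3 and 4 in the same component? no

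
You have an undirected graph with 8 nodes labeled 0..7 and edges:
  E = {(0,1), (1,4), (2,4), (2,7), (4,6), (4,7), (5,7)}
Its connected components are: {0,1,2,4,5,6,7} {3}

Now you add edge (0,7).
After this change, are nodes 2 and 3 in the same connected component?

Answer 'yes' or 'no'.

Initial components: {0,1,2,4,5,6,7} {3}
Adding edge (0,7): both already in same component {0,1,2,4,5,6,7}. No change.
New components: {0,1,2,4,5,6,7} {3}
Are 2 and 3 in the same component? no

Answer: no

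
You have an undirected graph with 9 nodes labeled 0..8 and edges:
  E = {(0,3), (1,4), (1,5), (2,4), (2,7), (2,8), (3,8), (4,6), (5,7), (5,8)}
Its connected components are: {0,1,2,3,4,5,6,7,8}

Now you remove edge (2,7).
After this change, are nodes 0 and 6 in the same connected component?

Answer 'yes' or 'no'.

Answer: yes

Derivation:
Initial components: {0,1,2,3,4,5,6,7,8}
Removing edge (2,7): not a bridge — component count unchanged at 1.
New components: {0,1,2,3,4,5,6,7,8}
Are 0 and 6 in the same component? yes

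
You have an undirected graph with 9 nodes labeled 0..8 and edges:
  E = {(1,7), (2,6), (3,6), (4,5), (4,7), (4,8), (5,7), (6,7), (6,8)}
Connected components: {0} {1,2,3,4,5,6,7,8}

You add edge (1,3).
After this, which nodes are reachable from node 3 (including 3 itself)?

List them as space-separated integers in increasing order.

Answer: 1 2 3 4 5 6 7 8

Derivation:
Before: nodes reachable from 3: {1,2,3,4,5,6,7,8}
Adding (1,3): both endpoints already in same component. Reachability from 3 unchanged.
After: nodes reachable from 3: {1,2,3,4,5,6,7,8}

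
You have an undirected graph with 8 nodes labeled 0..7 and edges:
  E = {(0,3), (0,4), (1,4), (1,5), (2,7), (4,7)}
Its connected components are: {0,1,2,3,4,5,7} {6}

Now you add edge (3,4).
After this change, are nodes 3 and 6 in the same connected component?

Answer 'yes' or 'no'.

Answer: no

Derivation:
Initial components: {0,1,2,3,4,5,7} {6}
Adding edge (3,4): both already in same component {0,1,2,3,4,5,7}. No change.
New components: {0,1,2,3,4,5,7} {6}
Are 3 and 6 in the same component? no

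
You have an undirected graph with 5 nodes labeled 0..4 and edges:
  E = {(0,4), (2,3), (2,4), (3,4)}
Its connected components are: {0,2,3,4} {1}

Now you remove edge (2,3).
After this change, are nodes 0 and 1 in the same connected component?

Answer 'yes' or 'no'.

Initial components: {0,2,3,4} {1}
Removing edge (2,3): not a bridge — component count unchanged at 2.
New components: {0,2,3,4} {1}
Are 0 and 1 in the same component? no

Answer: no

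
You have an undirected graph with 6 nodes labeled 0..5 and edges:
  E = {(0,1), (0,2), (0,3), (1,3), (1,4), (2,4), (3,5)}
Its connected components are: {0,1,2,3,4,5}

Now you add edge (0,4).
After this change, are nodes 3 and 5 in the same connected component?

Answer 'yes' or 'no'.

Answer: yes

Derivation:
Initial components: {0,1,2,3,4,5}
Adding edge (0,4): both already in same component {0,1,2,3,4,5}. No change.
New components: {0,1,2,3,4,5}
Are 3 and 5 in the same component? yes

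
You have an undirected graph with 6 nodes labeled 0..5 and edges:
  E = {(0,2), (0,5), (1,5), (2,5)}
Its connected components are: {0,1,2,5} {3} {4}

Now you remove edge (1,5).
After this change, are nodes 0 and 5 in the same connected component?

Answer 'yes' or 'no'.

Initial components: {0,1,2,5} {3} {4}
Removing edge (1,5): it was a bridge — component count 3 -> 4.
New components: {0,2,5} {1} {3} {4}
Are 0 and 5 in the same component? yes

Answer: yes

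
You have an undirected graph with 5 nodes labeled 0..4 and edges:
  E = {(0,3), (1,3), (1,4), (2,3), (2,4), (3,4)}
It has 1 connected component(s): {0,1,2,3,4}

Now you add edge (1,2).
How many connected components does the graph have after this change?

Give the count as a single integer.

Answer: 1

Derivation:
Initial component count: 1
Add (1,2): endpoints already in same component. Count unchanged: 1.
New component count: 1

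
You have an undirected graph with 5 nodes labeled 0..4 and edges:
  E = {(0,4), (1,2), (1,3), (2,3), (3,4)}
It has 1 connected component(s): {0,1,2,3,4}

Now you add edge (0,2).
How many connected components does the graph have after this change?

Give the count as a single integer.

Answer: 1

Derivation:
Initial component count: 1
Add (0,2): endpoints already in same component. Count unchanged: 1.
New component count: 1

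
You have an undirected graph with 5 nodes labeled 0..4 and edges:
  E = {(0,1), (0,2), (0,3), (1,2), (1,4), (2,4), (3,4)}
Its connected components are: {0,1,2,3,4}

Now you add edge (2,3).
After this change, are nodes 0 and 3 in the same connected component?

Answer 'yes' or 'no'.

Answer: yes

Derivation:
Initial components: {0,1,2,3,4}
Adding edge (2,3): both already in same component {0,1,2,3,4}. No change.
New components: {0,1,2,3,4}
Are 0 and 3 in the same component? yes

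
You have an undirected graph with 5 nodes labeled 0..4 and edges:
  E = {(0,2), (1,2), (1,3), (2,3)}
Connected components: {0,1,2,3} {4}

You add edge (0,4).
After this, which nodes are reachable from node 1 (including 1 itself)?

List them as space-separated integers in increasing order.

Answer: 0 1 2 3 4

Derivation:
Before: nodes reachable from 1: {0,1,2,3}
Adding (0,4): merges 1's component with another. Reachability grows.
After: nodes reachable from 1: {0,1,2,3,4}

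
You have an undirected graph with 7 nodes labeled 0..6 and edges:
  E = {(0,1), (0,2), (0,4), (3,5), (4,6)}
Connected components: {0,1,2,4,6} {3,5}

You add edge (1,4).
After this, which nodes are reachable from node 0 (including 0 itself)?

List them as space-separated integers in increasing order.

Before: nodes reachable from 0: {0,1,2,4,6}
Adding (1,4): both endpoints already in same component. Reachability from 0 unchanged.
After: nodes reachable from 0: {0,1,2,4,6}

Answer: 0 1 2 4 6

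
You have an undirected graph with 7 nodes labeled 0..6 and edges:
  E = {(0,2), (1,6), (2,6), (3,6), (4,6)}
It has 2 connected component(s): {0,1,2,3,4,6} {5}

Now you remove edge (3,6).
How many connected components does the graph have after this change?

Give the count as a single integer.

Answer: 3

Derivation:
Initial component count: 2
Remove (3,6): it was a bridge. Count increases: 2 -> 3.
  After removal, components: {0,1,2,4,6} {3} {5}
New component count: 3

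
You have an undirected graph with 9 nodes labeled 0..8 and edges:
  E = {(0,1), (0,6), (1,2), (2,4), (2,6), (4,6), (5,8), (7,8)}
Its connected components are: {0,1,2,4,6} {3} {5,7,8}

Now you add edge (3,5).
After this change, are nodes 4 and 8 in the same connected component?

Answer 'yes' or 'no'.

Initial components: {0,1,2,4,6} {3} {5,7,8}
Adding edge (3,5): merges {3} and {5,7,8}.
New components: {0,1,2,4,6} {3,5,7,8}
Are 4 and 8 in the same component? no

Answer: no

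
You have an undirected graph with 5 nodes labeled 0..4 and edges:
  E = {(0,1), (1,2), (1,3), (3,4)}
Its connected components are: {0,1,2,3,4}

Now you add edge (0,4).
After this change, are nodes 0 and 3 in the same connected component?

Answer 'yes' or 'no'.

Initial components: {0,1,2,3,4}
Adding edge (0,4): both already in same component {0,1,2,3,4}. No change.
New components: {0,1,2,3,4}
Are 0 and 3 in the same component? yes

Answer: yes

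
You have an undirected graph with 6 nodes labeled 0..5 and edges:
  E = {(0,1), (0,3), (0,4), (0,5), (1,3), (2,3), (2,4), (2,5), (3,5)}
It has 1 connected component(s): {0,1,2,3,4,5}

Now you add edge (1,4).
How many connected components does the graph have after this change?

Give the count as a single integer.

Answer: 1

Derivation:
Initial component count: 1
Add (1,4): endpoints already in same component. Count unchanged: 1.
New component count: 1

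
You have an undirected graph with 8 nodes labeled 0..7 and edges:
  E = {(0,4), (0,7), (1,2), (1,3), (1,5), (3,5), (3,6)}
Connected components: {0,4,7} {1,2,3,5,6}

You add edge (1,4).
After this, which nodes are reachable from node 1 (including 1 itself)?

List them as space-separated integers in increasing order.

Before: nodes reachable from 1: {1,2,3,5,6}
Adding (1,4): merges 1's component with another. Reachability grows.
After: nodes reachable from 1: {0,1,2,3,4,5,6,7}

Answer: 0 1 2 3 4 5 6 7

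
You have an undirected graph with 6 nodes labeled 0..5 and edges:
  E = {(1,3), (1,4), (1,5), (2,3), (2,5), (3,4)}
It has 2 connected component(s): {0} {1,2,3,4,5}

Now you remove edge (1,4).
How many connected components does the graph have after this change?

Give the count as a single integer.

Initial component count: 2
Remove (1,4): not a bridge. Count unchanged: 2.
  After removal, components: {0} {1,2,3,4,5}
New component count: 2

Answer: 2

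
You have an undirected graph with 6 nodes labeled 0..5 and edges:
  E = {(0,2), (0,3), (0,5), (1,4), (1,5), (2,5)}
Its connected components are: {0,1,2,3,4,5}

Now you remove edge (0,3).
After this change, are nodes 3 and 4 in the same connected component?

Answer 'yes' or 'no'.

Initial components: {0,1,2,3,4,5}
Removing edge (0,3): it was a bridge — component count 1 -> 2.
New components: {0,1,2,4,5} {3}
Are 3 and 4 in the same component? no

Answer: no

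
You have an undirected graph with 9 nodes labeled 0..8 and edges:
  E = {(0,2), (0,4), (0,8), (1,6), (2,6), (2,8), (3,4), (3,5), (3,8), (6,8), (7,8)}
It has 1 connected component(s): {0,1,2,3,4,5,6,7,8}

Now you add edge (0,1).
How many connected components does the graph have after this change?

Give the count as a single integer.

Answer: 1

Derivation:
Initial component count: 1
Add (0,1): endpoints already in same component. Count unchanged: 1.
New component count: 1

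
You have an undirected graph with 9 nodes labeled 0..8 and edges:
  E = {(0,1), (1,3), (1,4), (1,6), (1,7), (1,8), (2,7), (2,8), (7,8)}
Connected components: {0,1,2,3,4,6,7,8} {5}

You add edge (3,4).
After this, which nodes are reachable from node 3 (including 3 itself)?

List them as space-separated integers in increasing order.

Answer: 0 1 2 3 4 6 7 8

Derivation:
Before: nodes reachable from 3: {0,1,2,3,4,6,7,8}
Adding (3,4): both endpoints already in same component. Reachability from 3 unchanged.
After: nodes reachable from 3: {0,1,2,3,4,6,7,8}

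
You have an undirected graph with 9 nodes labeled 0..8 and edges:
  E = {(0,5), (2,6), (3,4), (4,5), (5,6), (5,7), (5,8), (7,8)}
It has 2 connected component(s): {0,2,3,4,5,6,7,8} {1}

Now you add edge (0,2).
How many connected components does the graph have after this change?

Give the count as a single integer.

Initial component count: 2
Add (0,2): endpoints already in same component. Count unchanged: 2.
New component count: 2

Answer: 2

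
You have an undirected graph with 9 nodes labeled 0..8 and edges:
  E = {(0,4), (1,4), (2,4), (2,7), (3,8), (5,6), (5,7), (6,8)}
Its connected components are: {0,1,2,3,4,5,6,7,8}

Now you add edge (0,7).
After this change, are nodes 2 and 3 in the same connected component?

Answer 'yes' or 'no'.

Answer: yes

Derivation:
Initial components: {0,1,2,3,4,5,6,7,8}
Adding edge (0,7): both already in same component {0,1,2,3,4,5,6,7,8}. No change.
New components: {0,1,2,3,4,5,6,7,8}
Are 2 and 3 in the same component? yes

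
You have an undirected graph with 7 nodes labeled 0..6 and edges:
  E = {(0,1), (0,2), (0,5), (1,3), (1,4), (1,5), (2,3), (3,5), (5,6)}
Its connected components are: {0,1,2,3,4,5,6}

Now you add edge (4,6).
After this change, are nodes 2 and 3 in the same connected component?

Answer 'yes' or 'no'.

Initial components: {0,1,2,3,4,5,6}
Adding edge (4,6): both already in same component {0,1,2,3,4,5,6}. No change.
New components: {0,1,2,3,4,5,6}
Are 2 and 3 in the same component? yes

Answer: yes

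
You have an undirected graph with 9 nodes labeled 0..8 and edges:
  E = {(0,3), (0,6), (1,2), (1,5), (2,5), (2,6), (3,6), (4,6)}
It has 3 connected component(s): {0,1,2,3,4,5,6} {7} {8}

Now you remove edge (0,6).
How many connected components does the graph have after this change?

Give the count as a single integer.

Answer: 3

Derivation:
Initial component count: 3
Remove (0,6): not a bridge. Count unchanged: 3.
  After removal, components: {0,1,2,3,4,5,6} {7} {8}
New component count: 3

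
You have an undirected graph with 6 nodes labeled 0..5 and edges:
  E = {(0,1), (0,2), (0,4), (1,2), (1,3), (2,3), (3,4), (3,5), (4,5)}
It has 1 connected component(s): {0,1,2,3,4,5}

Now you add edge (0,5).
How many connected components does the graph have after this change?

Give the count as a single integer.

Initial component count: 1
Add (0,5): endpoints already in same component. Count unchanged: 1.
New component count: 1

Answer: 1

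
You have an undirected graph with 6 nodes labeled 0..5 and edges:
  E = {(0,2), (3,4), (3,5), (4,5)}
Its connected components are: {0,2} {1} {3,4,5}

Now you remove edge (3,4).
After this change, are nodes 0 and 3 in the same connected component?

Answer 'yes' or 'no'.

Initial components: {0,2} {1} {3,4,5}
Removing edge (3,4): not a bridge — component count unchanged at 3.
New components: {0,2} {1} {3,4,5}
Are 0 and 3 in the same component? no

Answer: no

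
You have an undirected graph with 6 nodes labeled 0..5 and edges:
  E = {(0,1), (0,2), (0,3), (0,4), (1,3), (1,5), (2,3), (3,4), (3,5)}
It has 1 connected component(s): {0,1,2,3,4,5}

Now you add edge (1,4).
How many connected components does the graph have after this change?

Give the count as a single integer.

Answer: 1

Derivation:
Initial component count: 1
Add (1,4): endpoints already in same component. Count unchanged: 1.
New component count: 1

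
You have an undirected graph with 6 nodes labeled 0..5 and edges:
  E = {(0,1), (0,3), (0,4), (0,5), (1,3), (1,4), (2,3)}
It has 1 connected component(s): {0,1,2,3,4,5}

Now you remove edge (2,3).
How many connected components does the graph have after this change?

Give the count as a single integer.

Answer: 2

Derivation:
Initial component count: 1
Remove (2,3): it was a bridge. Count increases: 1 -> 2.
  After removal, components: {0,1,3,4,5} {2}
New component count: 2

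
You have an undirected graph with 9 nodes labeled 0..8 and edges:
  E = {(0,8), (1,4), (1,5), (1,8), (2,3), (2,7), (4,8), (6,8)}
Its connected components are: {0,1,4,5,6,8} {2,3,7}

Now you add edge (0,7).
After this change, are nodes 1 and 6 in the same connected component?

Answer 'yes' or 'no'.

Answer: yes

Derivation:
Initial components: {0,1,4,5,6,8} {2,3,7}
Adding edge (0,7): merges {0,1,4,5,6,8} and {2,3,7}.
New components: {0,1,2,3,4,5,6,7,8}
Are 1 and 6 in the same component? yes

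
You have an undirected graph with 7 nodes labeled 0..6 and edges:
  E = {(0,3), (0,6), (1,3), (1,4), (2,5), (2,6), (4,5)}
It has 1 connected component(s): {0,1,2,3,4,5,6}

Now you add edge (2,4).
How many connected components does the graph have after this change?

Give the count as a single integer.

Answer: 1

Derivation:
Initial component count: 1
Add (2,4): endpoints already in same component. Count unchanged: 1.
New component count: 1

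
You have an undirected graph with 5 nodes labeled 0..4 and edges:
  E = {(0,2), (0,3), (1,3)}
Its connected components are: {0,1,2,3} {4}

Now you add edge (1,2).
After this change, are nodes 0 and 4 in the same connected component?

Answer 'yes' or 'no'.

Answer: no

Derivation:
Initial components: {0,1,2,3} {4}
Adding edge (1,2): both already in same component {0,1,2,3}. No change.
New components: {0,1,2,3} {4}
Are 0 and 4 in the same component? no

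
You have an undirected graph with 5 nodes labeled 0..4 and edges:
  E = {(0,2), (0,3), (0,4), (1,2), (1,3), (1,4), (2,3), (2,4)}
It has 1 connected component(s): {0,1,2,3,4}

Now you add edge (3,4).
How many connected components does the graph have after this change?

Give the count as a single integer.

Initial component count: 1
Add (3,4): endpoints already in same component. Count unchanged: 1.
New component count: 1

Answer: 1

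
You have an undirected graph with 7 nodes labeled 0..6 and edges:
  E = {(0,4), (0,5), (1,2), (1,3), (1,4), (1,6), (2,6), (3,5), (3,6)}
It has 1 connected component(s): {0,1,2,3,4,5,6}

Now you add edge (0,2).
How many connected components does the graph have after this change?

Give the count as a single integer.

Answer: 1

Derivation:
Initial component count: 1
Add (0,2): endpoints already in same component. Count unchanged: 1.
New component count: 1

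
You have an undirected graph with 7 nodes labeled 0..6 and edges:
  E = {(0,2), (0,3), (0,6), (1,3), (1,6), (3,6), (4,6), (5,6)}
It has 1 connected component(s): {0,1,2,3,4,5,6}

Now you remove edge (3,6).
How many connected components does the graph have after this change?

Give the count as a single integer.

Initial component count: 1
Remove (3,6): not a bridge. Count unchanged: 1.
  After removal, components: {0,1,2,3,4,5,6}
New component count: 1

Answer: 1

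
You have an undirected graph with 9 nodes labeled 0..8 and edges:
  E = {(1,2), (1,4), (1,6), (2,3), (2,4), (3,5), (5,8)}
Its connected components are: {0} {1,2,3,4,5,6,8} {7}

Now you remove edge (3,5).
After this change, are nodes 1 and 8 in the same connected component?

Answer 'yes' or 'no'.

Answer: no

Derivation:
Initial components: {0} {1,2,3,4,5,6,8} {7}
Removing edge (3,5): it was a bridge — component count 3 -> 4.
New components: {0} {1,2,3,4,6} {5,8} {7}
Are 1 and 8 in the same component? no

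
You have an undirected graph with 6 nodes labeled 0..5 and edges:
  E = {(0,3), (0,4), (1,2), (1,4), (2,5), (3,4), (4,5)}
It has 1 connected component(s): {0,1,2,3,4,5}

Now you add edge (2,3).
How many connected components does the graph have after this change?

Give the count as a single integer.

Answer: 1

Derivation:
Initial component count: 1
Add (2,3): endpoints already in same component. Count unchanged: 1.
New component count: 1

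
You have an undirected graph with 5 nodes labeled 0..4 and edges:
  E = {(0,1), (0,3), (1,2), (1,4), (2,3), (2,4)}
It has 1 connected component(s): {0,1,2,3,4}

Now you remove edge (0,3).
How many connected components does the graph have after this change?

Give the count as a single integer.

Initial component count: 1
Remove (0,3): not a bridge. Count unchanged: 1.
  After removal, components: {0,1,2,3,4}
New component count: 1

Answer: 1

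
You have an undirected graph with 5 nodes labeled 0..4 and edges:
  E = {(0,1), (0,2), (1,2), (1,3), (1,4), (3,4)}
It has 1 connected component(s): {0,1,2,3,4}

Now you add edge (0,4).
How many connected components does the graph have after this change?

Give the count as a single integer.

Answer: 1

Derivation:
Initial component count: 1
Add (0,4): endpoints already in same component. Count unchanged: 1.
New component count: 1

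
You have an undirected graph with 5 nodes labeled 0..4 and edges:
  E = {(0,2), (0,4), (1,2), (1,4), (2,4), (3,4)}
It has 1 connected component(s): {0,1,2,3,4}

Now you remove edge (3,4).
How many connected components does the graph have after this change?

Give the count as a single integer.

Initial component count: 1
Remove (3,4): it was a bridge. Count increases: 1 -> 2.
  After removal, components: {0,1,2,4} {3}
New component count: 2

Answer: 2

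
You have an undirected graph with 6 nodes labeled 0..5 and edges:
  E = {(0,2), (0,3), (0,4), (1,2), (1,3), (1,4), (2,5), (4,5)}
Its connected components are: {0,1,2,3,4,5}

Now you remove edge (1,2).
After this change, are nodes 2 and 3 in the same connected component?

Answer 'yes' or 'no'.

Initial components: {0,1,2,3,4,5}
Removing edge (1,2): not a bridge — component count unchanged at 1.
New components: {0,1,2,3,4,5}
Are 2 and 3 in the same component? yes

Answer: yes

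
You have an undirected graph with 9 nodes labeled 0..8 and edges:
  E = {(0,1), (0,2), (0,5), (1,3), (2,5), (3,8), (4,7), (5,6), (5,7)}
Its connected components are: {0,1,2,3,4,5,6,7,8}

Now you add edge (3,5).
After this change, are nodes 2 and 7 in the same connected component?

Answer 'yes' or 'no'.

Initial components: {0,1,2,3,4,5,6,7,8}
Adding edge (3,5): both already in same component {0,1,2,3,4,5,6,7,8}. No change.
New components: {0,1,2,3,4,5,6,7,8}
Are 2 and 7 in the same component? yes

Answer: yes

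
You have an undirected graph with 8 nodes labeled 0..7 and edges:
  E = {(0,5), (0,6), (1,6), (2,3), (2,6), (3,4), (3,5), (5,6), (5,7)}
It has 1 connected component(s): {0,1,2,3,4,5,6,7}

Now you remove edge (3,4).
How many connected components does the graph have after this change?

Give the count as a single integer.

Answer: 2

Derivation:
Initial component count: 1
Remove (3,4): it was a bridge. Count increases: 1 -> 2.
  After removal, components: {0,1,2,3,5,6,7} {4}
New component count: 2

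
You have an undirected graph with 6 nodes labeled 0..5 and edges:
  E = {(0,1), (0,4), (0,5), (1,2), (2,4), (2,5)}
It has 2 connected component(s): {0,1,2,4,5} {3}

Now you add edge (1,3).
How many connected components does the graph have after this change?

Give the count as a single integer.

Answer: 1

Derivation:
Initial component count: 2
Add (1,3): merges two components. Count decreases: 2 -> 1.
New component count: 1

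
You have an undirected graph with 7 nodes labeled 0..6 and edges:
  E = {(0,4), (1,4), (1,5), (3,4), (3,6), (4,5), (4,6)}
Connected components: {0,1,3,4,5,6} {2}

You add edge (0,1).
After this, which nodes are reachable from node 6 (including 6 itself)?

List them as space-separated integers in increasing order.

Before: nodes reachable from 6: {0,1,3,4,5,6}
Adding (0,1): both endpoints already in same component. Reachability from 6 unchanged.
After: nodes reachable from 6: {0,1,3,4,5,6}

Answer: 0 1 3 4 5 6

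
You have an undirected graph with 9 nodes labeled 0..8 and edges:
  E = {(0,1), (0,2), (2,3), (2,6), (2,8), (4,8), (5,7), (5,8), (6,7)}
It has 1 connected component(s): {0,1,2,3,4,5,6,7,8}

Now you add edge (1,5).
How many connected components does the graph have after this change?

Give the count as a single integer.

Initial component count: 1
Add (1,5): endpoints already in same component. Count unchanged: 1.
New component count: 1

Answer: 1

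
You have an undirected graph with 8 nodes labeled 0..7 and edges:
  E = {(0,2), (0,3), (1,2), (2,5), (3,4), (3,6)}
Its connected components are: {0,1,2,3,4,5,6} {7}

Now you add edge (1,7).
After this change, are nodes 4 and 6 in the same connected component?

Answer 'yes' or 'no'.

Initial components: {0,1,2,3,4,5,6} {7}
Adding edge (1,7): merges {0,1,2,3,4,5,6} and {7}.
New components: {0,1,2,3,4,5,6,7}
Are 4 and 6 in the same component? yes

Answer: yes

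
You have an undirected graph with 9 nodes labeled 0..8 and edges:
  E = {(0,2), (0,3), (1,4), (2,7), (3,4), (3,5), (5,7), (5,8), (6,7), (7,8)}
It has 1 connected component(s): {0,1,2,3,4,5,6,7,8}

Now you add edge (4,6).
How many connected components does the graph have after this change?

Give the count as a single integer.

Answer: 1

Derivation:
Initial component count: 1
Add (4,6): endpoints already in same component. Count unchanged: 1.
New component count: 1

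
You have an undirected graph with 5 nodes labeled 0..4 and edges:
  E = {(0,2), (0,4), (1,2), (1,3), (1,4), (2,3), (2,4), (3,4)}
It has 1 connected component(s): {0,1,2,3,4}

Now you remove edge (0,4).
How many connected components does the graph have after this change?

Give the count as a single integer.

Answer: 1

Derivation:
Initial component count: 1
Remove (0,4): not a bridge. Count unchanged: 1.
  After removal, components: {0,1,2,3,4}
New component count: 1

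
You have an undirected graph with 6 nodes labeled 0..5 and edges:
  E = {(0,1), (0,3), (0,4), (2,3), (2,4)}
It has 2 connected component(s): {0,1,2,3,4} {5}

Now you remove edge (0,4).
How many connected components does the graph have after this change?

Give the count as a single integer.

Initial component count: 2
Remove (0,4): not a bridge. Count unchanged: 2.
  After removal, components: {0,1,2,3,4} {5}
New component count: 2

Answer: 2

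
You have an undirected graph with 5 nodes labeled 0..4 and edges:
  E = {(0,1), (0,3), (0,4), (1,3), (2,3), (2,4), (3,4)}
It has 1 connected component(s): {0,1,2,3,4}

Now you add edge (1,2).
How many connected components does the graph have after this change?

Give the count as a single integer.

Answer: 1

Derivation:
Initial component count: 1
Add (1,2): endpoints already in same component. Count unchanged: 1.
New component count: 1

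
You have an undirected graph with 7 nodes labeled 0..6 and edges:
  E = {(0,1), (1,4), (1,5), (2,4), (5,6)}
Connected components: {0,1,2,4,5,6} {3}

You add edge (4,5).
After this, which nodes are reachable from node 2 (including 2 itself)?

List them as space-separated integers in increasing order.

Before: nodes reachable from 2: {0,1,2,4,5,6}
Adding (4,5): both endpoints already in same component. Reachability from 2 unchanged.
After: nodes reachable from 2: {0,1,2,4,5,6}

Answer: 0 1 2 4 5 6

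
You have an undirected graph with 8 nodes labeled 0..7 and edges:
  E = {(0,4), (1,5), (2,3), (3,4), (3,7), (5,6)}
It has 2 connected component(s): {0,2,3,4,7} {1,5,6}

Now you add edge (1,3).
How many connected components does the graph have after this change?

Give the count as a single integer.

Answer: 1

Derivation:
Initial component count: 2
Add (1,3): merges two components. Count decreases: 2 -> 1.
New component count: 1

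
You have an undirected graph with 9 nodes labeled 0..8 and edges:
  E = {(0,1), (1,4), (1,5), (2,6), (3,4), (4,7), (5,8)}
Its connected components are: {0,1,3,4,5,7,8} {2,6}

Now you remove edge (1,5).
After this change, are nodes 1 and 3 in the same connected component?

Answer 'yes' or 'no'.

Answer: yes

Derivation:
Initial components: {0,1,3,4,5,7,8} {2,6}
Removing edge (1,5): it was a bridge — component count 2 -> 3.
New components: {0,1,3,4,7} {2,6} {5,8}
Are 1 and 3 in the same component? yes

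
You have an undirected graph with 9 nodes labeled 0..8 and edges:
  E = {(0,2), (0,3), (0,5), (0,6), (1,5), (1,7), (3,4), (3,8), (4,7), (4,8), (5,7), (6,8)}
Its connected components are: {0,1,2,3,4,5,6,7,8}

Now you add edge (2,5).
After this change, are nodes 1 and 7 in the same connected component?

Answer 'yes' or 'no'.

Initial components: {0,1,2,3,4,5,6,7,8}
Adding edge (2,5): both already in same component {0,1,2,3,4,5,6,7,8}. No change.
New components: {0,1,2,3,4,5,6,7,8}
Are 1 and 7 in the same component? yes

Answer: yes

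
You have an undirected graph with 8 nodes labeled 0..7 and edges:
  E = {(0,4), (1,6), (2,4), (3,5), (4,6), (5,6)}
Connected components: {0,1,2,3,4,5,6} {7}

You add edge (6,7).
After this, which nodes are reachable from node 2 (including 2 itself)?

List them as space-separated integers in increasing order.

Answer: 0 1 2 3 4 5 6 7

Derivation:
Before: nodes reachable from 2: {0,1,2,3,4,5,6}
Adding (6,7): merges 2's component with another. Reachability grows.
After: nodes reachable from 2: {0,1,2,3,4,5,6,7}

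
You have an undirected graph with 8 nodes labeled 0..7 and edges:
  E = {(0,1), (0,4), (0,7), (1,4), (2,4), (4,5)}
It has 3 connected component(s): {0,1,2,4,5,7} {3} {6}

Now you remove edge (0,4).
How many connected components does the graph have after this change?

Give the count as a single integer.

Answer: 3

Derivation:
Initial component count: 3
Remove (0,4): not a bridge. Count unchanged: 3.
  After removal, components: {0,1,2,4,5,7} {3} {6}
New component count: 3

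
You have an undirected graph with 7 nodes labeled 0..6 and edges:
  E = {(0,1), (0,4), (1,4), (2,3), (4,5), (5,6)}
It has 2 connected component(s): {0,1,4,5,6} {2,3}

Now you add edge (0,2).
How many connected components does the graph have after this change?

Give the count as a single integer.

Initial component count: 2
Add (0,2): merges two components. Count decreases: 2 -> 1.
New component count: 1

Answer: 1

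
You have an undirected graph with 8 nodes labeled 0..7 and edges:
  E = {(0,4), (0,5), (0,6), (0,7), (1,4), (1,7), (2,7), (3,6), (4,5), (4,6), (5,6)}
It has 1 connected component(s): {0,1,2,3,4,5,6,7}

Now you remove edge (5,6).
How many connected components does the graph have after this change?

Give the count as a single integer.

Answer: 1

Derivation:
Initial component count: 1
Remove (5,6): not a bridge. Count unchanged: 1.
  After removal, components: {0,1,2,3,4,5,6,7}
New component count: 1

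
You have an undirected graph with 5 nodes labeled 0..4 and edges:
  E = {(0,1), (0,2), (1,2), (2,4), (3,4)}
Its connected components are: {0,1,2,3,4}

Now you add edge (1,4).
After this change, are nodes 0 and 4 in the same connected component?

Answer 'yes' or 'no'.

Answer: yes

Derivation:
Initial components: {0,1,2,3,4}
Adding edge (1,4): both already in same component {0,1,2,3,4}. No change.
New components: {0,1,2,3,4}
Are 0 and 4 in the same component? yes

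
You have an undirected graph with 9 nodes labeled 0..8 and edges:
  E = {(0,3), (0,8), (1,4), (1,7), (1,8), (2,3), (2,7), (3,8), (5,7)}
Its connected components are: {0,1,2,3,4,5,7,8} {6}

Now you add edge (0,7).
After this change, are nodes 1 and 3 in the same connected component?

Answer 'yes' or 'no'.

Initial components: {0,1,2,3,4,5,7,8} {6}
Adding edge (0,7): both already in same component {0,1,2,3,4,5,7,8}. No change.
New components: {0,1,2,3,4,5,7,8} {6}
Are 1 and 3 in the same component? yes

Answer: yes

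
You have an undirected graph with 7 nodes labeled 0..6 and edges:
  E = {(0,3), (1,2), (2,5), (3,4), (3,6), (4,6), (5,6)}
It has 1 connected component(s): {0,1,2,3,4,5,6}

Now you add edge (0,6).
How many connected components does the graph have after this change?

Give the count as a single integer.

Initial component count: 1
Add (0,6): endpoints already in same component. Count unchanged: 1.
New component count: 1

Answer: 1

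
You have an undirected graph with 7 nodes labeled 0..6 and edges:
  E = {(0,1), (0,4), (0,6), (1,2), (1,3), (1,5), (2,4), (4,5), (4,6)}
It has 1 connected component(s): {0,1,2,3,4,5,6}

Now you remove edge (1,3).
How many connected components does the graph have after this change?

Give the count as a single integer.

Initial component count: 1
Remove (1,3): it was a bridge. Count increases: 1 -> 2.
  After removal, components: {0,1,2,4,5,6} {3}
New component count: 2

Answer: 2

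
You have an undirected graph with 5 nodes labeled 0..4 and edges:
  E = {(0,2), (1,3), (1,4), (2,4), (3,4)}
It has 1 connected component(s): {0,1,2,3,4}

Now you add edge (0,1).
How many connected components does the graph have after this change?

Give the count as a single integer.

Answer: 1

Derivation:
Initial component count: 1
Add (0,1): endpoints already in same component. Count unchanged: 1.
New component count: 1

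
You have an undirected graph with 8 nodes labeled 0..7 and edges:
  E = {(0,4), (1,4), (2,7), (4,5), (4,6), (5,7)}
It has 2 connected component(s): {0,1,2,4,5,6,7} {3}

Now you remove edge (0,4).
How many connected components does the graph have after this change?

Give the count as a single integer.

Answer: 3

Derivation:
Initial component count: 2
Remove (0,4): it was a bridge. Count increases: 2 -> 3.
  After removal, components: {0} {1,2,4,5,6,7} {3}
New component count: 3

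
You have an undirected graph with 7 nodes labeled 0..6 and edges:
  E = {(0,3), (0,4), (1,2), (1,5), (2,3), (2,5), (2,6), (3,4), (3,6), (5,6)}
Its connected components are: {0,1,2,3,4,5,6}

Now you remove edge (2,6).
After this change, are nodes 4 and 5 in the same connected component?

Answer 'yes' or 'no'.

Answer: yes

Derivation:
Initial components: {0,1,2,3,4,5,6}
Removing edge (2,6): not a bridge — component count unchanged at 1.
New components: {0,1,2,3,4,5,6}
Are 4 and 5 in the same component? yes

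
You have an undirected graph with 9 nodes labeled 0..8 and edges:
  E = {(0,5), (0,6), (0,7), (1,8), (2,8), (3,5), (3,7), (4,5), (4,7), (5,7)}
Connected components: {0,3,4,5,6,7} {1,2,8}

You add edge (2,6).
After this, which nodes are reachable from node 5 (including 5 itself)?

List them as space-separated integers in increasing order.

Answer: 0 1 2 3 4 5 6 7 8

Derivation:
Before: nodes reachable from 5: {0,3,4,5,6,7}
Adding (2,6): merges 5's component with another. Reachability grows.
After: nodes reachable from 5: {0,1,2,3,4,5,6,7,8}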